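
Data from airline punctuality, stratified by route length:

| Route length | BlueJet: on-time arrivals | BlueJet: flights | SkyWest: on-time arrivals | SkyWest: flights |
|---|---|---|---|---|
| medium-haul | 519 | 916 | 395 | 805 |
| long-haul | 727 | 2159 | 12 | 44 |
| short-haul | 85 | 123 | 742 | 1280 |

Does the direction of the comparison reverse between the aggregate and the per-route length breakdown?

Yes

Medium-haul: BlueJet 519/916 = 56.7%, SkyWest 395/805 = 49.1% → BlueJet
Long-haul: BlueJet 727/2159 = 33.7%, SkyWest 12/44 = 27.3% → BlueJet
Short-haul: BlueJet 85/123 = 69.1%, SkyWest 742/1280 = 58.0% → BlueJet
Overall: BlueJet 1331/3198 = 41.6%, SkyWest 1149/2129 = 54.0% → SkyWest
BlueJet wins each route group but SkyWest wins overall — the comparison reverses. BlueJet's flights skew toward long-haul, which has a lower base rate.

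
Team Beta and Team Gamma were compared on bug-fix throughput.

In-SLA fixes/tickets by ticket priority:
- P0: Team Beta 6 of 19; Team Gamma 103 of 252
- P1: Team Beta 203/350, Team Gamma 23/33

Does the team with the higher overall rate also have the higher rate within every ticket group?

P0: Team Beta 6/19 = 31.6%, Team Gamma 103/252 = 40.9% → Team Gamma
P1: Team Beta 203/350 = 58.0%, Team Gamma 23/33 = 69.7% → Team Gamma
Overall: Team Beta 209/369 = 56.6%, Team Gamma 126/285 = 44.2% → Team Beta
Team Gamma wins each ticket group but Team Beta wins overall — the comparison reverses. Team Gamma's tickets skew toward P0, which has a lower base rate.

No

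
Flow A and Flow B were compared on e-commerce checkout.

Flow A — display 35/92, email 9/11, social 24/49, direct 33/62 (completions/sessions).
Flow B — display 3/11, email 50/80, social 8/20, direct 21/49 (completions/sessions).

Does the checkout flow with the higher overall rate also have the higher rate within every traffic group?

No

Display: Flow A 35/92 = 38.0%, Flow B 3/11 = 27.3% → Flow A
Email: Flow A 9/11 = 81.8%, Flow B 50/80 = 62.5% → Flow A
Social: Flow A 24/49 = 49.0%, Flow B 8/20 = 40.0% → Flow A
Direct: Flow A 33/62 = 53.2%, Flow B 21/49 = 42.9% → Flow A
Overall: Flow A 101/214 = 47.2%, Flow B 82/160 = 51.2% → Flow B
Flow A wins each traffic group but Flow B wins overall — the comparison reverses. Flow A's sessions skew toward display, which has a lower base rate.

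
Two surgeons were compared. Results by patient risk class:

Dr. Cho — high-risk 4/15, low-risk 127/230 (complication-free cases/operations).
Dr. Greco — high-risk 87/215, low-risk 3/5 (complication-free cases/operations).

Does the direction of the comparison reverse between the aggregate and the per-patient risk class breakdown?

Yes

High-risk: Dr. Cho 4/15 = 26.7%, Dr. Greco 87/215 = 40.5% → Dr. Greco
Low-risk: Dr. Cho 127/230 = 55.2%, Dr. Greco 3/5 = 60.0% → Dr. Greco
Overall: Dr. Cho 131/245 = 53.5%, Dr. Greco 90/220 = 40.9% → Dr. Cho
Dr. Greco wins each patient risk group but Dr. Cho wins overall — the comparison reverses. Dr. Greco's operations skew toward high-risk, which has a lower base rate.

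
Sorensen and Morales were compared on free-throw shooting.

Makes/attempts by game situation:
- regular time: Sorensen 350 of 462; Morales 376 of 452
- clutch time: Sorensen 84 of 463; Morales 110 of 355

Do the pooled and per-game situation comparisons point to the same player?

Regular time: Sorensen 350/462 = 75.8%, Morales 376/452 = 83.2% → Morales
Clutch time: Sorensen 84/463 = 18.1%, Morales 110/355 = 31.0% → Morales
Overall: Sorensen 434/925 = 46.9%, Morales 486/807 = 60.2% → Morales
Morales wins overall and in every game group — no reversal.

Yes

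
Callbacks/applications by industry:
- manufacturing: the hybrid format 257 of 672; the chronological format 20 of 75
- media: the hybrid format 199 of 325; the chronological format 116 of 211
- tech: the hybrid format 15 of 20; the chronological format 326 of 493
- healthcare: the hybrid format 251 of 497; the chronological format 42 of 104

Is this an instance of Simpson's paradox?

Manufacturing: the hybrid format 257/672 = 38.2%, the chronological format 20/75 = 26.7% → the hybrid format
Media: the hybrid format 199/325 = 61.2%, the chronological format 116/211 = 55.0% → the hybrid format
Tech: the hybrid format 15/20 = 75.0%, the chronological format 326/493 = 66.1% → the hybrid format
Healthcare: the hybrid format 251/497 = 50.5%, the chronological format 42/104 = 40.4% → the hybrid format
Overall: the hybrid format 722/1514 = 47.7%, the chronological format 504/883 = 57.1% → the chronological format
The hybrid format wins each industry group but the chronological format wins overall — the comparison reverses. The hybrid format's applications skew toward manufacturing, which has a lower base rate.

Yes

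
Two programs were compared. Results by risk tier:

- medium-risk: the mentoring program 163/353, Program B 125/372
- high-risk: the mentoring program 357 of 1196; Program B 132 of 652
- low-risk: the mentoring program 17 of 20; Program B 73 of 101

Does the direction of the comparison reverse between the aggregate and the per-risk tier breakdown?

Medium-risk: the mentoring program 163/353 = 46.2%, Program B 125/372 = 33.6% → the mentoring program
High-risk: the mentoring program 357/1196 = 29.8%, Program B 132/652 = 20.2% → the mentoring program
Low-risk: the mentoring program 17/20 = 85.0%, Program B 73/101 = 72.3% → the mentoring program
Overall: the mentoring program 537/1569 = 34.2%, Program B 330/1125 = 29.3% → the mentoring program
The mentoring program wins overall and in every risk group — no reversal.

No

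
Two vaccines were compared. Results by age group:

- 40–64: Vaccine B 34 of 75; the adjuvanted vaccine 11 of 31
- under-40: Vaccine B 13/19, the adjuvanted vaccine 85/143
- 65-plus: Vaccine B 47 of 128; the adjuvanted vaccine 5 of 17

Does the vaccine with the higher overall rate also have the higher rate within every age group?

No

40–64: Vaccine B 34/75 = 45.3%, the adjuvanted vaccine 11/31 = 35.5% → Vaccine B
Under-40: Vaccine B 13/19 = 68.4%, the adjuvanted vaccine 85/143 = 59.4% → Vaccine B
65-plus: Vaccine B 47/128 = 36.7%, the adjuvanted vaccine 5/17 = 29.4% → Vaccine B
Overall: Vaccine B 94/222 = 42.3%, the adjuvanted vaccine 101/191 = 52.9% → the adjuvanted vaccine
Vaccine B wins each age group but the adjuvanted vaccine wins overall — the comparison reverses. Vaccine B's recipients skew toward 65-plus, which has a lower base rate.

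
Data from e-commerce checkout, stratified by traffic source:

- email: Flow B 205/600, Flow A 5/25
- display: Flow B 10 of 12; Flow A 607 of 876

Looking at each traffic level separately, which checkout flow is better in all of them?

Flow B

Email: Flow B 205/600 = 34.2%, Flow A 5/25 = 20.0% → Flow B
Display: Flow B 10/12 = 83.3%, Flow A 607/876 = 69.3% → Flow B
Flow B has the higher rate in both groups.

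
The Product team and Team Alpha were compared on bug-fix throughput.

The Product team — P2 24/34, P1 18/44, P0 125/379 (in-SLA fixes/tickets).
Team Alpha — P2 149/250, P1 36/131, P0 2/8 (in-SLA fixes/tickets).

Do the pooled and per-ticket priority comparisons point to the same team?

P2: the Product team 24/34 = 70.6%, Team Alpha 149/250 = 59.6% → the Product team
P1: the Product team 18/44 = 40.9%, Team Alpha 36/131 = 27.5% → the Product team
P0: the Product team 125/379 = 33.0%, Team Alpha 2/8 = 25.0% → the Product team
Overall: the Product team 167/457 = 36.5%, Team Alpha 187/389 = 48.1% → Team Alpha
The Product team wins each ticket group but Team Alpha wins overall — the comparison reverses. The Product team's tickets skew toward P0, which has a lower base rate.

No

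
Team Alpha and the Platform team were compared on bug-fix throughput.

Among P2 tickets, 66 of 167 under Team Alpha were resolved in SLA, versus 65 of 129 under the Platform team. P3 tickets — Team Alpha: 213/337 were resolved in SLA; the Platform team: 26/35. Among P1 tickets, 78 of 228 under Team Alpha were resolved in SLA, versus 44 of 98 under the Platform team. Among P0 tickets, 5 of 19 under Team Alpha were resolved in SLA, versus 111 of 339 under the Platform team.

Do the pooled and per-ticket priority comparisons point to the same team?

No

P2: Team Alpha 66/167 = 39.5%, the Platform team 65/129 = 50.4% → the Platform team
P3: Team Alpha 213/337 = 63.2%, the Platform team 26/35 = 74.3% → the Platform team
P1: Team Alpha 78/228 = 34.2%, the Platform team 44/98 = 44.9% → the Platform team
P0: Team Alpha 5/19 = 26.3%, the Platform team 111/339 = 32.7% → the Platform team
Overall: Team Alpha 362/751 = 48.2%, the Platform team 246/601 = 40.9% → Team Alpha
The Platform team wins each ticket group but Team Alpha wins overall — the comparison reverses. The Platform team's tickets skew toward P0, which has a lower base rate.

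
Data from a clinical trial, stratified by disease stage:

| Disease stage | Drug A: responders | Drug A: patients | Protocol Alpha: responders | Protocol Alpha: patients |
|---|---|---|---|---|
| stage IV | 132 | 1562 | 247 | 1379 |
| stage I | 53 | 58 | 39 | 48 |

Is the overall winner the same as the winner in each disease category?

Stage IV: Drug A 132/1562 = 8.5%, Protocol Alpha 247/1379 = 17.9% → Protocol Alpha
Stage I: Drug A 53/58 = 91.4%, Protocol Alpha 39/48 = 81.2% → Drug A
Overall: Drug A 185/1620 = 11.4%, Protocol Alpha 286/1427 = 20.0% → Protocol Alpha
Neither sweeps: Drug A wins 1 of 2 groups, Protocol Alpha wins 1. Protocol Alpha wins overall but not every group — no Simpson reversal.

No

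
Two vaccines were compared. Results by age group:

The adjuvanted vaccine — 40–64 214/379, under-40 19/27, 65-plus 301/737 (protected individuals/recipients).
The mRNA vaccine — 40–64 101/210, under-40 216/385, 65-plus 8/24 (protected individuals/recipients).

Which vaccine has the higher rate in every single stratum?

40–64: the adjuvanted vaccine 214/379 = 56.5%, the mRNA vaccine 101/210 = 48.1% → the adjuvanted vaccine
Under-40: the adjuvanted vaccine 19/27 = 70.4%, the mRNA vaccine 216/385 = 56.1% → the adjuvanted vaccine
65-plus: the adjuvanted vaccine 301/737 = 40.8%, the mRNA vaccine 8/24 = 33.3% → the adjuvanted vaccine
The adjuvanted vaccine has the higher rate in all 3 groups.

the adjuvanted vaccine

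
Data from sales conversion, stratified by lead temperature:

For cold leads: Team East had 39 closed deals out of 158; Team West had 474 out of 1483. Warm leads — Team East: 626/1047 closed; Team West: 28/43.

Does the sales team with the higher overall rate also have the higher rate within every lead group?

No

Cold: Team East 39/158 = 24.7%, Team West 474/1483 = 32.0% → Team West
Warm: Team East 626/1047 = 59.8%, Team West 28/43 = 65.1% → Team West
Overall: Team East 665/1205 = 55.2%, Team West 502/1526 = 32.9% → Team East
Team West wins each lead group but Team East wins overall — the comparison reverses. Team West's leads skew toward cold, which has a lower base rate.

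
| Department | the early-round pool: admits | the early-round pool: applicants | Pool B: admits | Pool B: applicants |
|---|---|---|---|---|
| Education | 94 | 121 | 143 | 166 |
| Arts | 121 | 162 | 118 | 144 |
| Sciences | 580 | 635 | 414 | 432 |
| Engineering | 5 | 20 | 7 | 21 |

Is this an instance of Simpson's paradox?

No

Education: the early-round pool 94/121 = 77.7%, Pool B 143/166 = 86.1% → Pool B
Arts: the early-round pool 121/162 = 74.7%, Pool B 118/144 = 81.9% → Pool B
Sciences: the early-round pool 580/635 = 91.3%, Pool B 414/432 = 95.8% → Pool B
Engineering: the early-round pool 5/20 = 25.0%, Pool B 7/21 = 33.3% → Pool B
Overall: the early-round pool 800/938 = 85.3%, Pool B 682/763 = 89.4% → Pool B
Pool B wins overall and in every department group — no reversal.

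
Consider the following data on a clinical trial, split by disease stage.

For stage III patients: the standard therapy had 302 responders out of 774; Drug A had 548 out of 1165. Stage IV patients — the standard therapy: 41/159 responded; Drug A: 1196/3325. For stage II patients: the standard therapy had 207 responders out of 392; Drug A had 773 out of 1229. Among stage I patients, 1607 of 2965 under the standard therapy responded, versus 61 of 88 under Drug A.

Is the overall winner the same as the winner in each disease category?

Stage III: the standard therapy 302/774 = 39.0%, Drug A 548/1165 = 47.0% → Drug A
Stage IV: the standard therapy 41/159 = 25.8%, Drug A 1196/3325 = 36.0% → Drug A
Stage II: the standard therapy 207/392 = 52.8%, Drug A 773/1229 = 62.9% → Drug A
Stage I: the standard therapy 1607/2965 = 54.2%, Drug A 61/88 = 69.3% → Drug A
Overall: the standard therapy 2157/4290 = 50.3%, Drug A 2578/5807 = 44.4% → the standard therapy
Drug A wins each disease group but the standard therapy wins overall — the comparison reverses. Drug A's patients skew toward stage IV, which has a lower base rate.

No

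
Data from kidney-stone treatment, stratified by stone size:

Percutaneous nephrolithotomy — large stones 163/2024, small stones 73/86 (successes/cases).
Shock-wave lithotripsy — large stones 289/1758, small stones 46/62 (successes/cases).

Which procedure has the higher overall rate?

shock-wave lithotripsy

Large stones: percutaneous nephrolithotomy 163/2024 = 8.1%, shock-wave lithotripsy 289/1758 = 16.4% → shock-wave lithotripsy
Small stones: percutaneous nephrolithotomy 73/86 = 84.9%, shock-wave lithotripsy 46/62 = 74.2% → percutaneous nephrolithotomy
Overall: percutaneous nephrolithotomy 236/2110 = 11.2%, shock-wave lithotripsy 335/1820 = 18.4% → shock-wave lithotripsy
(Neither sweeps every stone group, but shock-wave lithotripsy has the higher pooled rate.)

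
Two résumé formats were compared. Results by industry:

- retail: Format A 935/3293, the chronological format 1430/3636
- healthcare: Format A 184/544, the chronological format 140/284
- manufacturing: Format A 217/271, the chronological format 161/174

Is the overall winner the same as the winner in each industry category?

Yes

Retail: Format A 935/3293 = 28.4%, the chronological format 1430/3636 = 39.3% → the chronological format
Healthcare: Format A 184/544 = 33.8%, the chronological format 140/284 = 49.3% → the chronological format
Manufacturing: Format A 217/271 = 80.1%, the chronological format 161/174 = 92.5% → the chronological format
Overall: Format A 1336/4108 = 32.5%, the chronological format 1731/4094 = 42.3% → the chronological format
The chronological format wins overall and in every industry group — no reversal.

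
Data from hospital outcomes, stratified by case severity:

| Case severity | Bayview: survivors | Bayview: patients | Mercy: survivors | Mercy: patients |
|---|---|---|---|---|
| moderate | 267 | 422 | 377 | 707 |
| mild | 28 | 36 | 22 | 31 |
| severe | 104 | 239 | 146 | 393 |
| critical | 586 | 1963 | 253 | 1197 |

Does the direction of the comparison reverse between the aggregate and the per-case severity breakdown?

Moderate: Bayview 267/422 = 63.3%, Mercy 377/707 = 53.3% → Bayview
Mild: Bayview 28/36 = 77.8%, Mercy 22/31 = 71.0% → Bayview
Severe: Bayview 104/239 = 43.5%, Mercy 146/393 = 37.2% → Bayview
Critical: Bayview 586/1963 = 29.9%, Mercy 253/1197 = 21.1% → Bayview
Overall: Bayview 985/2660 = 37.0%, Mercy 798/2328 = 34.3% → Bayview
Bayview wins overall and in every case group — no reversal.

No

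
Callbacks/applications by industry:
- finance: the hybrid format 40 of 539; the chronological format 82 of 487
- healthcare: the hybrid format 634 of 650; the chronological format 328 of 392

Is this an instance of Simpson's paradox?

Finance: the hybrid format 40/539 = 7.4%, the chronological format 82/487 = 16.8% → the chronological format
Healthcare: the hybrid format 634/650 = 97.5%, the chronological format 328/392 = 83.7% → the hybrid format
Overall: the hybrid format 674/1189 = 56.7%, the chronological format 410/879 = 46.6% → the hybrid format
Neither sweeps: the hybrid format wins 1 of 2 groups, the chronological format wins 1. The hybrid format wins overall but not every group — no Simpson reversal.

No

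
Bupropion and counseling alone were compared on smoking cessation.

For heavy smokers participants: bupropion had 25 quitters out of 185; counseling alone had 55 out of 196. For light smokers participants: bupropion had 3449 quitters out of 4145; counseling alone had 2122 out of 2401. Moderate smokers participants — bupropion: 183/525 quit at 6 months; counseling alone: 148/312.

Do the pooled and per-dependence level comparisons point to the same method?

Heavy smokers: bupropion 25/185 = 13.5%, counseling alone 55/196 = 28.1% → counseling alone
Light smokers: bupropion 3449/4145 = 83.2%, counseling alone 2122/2401 = 88.4% → counseling alone
Moderate smokers: bupropion 183/525 = 34.9%, counseling alone 148/312 = 47.4% → counseling alone
Overall: bupropion 3657/4855 = 75.3%, counseling alone 2325/2909 = 79.9% → counseling alone
Counseling alone wins overall and in every dependence group — no reversal.

Yes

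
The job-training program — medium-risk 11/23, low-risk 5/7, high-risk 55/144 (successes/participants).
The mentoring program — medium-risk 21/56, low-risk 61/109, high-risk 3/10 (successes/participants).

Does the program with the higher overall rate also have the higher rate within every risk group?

No

Medium-risk: the job-training program 11/23 = 47.8%, the mentoring program 21/56 = 37.5% → the job-training program
Low-risk: the job-training program 5/7 = 71.4%, the mentoring program 61/109 = 56.0% → the job-training program
High-risk: the job-training program 55/144 = 38.2%, the mentoring program 3/10 = 30.0% → the job-training program
Overall: the job-training program 71/174 = 40.8%, the mentoring program 85/175 = 48.6% → the mentoring program
The job-training program wins each risk group but the mentoring program wins overall — the comparison reverses. The job-training program's participants skew toward high-risk, which has a lower base rate.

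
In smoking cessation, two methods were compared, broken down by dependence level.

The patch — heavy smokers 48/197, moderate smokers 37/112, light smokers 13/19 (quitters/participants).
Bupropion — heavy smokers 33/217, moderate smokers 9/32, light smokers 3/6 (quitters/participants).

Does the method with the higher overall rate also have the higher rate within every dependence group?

Yes

Heavy smokers: the patch 48/197 = 24.4%, bupropion 33/217 = 15.2% → the patch
Moderate smokers: the patch 37/112 = 33.0%, bupropion 9/32 = 28.1% → the patch
Light smokers: the patch 13/19 = 68.4%, bupropion 3/6 = 50.0% → the patch
Overall: the patch 98/328 = 29.9%, bupropion 45/255 = 17.6% → the patch
The patch wins overall and in every dependence group — no reversal.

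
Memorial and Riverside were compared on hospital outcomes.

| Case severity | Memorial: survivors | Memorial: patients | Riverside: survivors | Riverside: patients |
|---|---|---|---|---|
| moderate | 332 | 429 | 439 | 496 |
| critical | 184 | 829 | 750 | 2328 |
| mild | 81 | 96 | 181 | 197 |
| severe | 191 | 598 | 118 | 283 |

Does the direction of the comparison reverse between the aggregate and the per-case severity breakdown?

Moderate: Memorial 332/429 = 77.4%, Riverside 439/496 = 88.5% → Riverside
Critical: Memorial 184/829 = 22.2%, Riverside 750/2328 = 32.2% → Riverside
Mild: Memorial 81/96 = 84.4%, Riverside 181/197 = 91.9% → Riverside
Severe: Memorial 191/598 = 31.9%, Riverside 118/283 = 41.7% → Riverside
Overall: Memorial 788/1952 = 40.4%, Riverside 1488/3304 = 45.0% → Riverside
Riverside wins overall and in every case group — no reversal.

No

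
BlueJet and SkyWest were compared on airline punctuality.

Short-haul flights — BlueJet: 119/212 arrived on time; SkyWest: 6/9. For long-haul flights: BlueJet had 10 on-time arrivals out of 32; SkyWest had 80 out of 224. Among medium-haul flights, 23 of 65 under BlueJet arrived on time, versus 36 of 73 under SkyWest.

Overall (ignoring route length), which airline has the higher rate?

Short-haul: BlueJet 119/212 = 56.1%, SkyWest 6/9 = 66.7% → SkyWest
Long-haul: BlueJet 10/32 = 31.2%, SkyWest 80/224 = 35.7% → SkyWest
Medium-haul: BlueJet 23/65 = 35.4%, SkyWest 36/73 = 49.3% → SkyWest
Overall: BlueJet 152/309 = 49.2%, SkyWest 122/306 = 39.9% → BlueJet
(SkyWest wins every route group but BlueJet wins overall — SkyWest's flights skew toward the low-rate long-haul group.)

BlueJet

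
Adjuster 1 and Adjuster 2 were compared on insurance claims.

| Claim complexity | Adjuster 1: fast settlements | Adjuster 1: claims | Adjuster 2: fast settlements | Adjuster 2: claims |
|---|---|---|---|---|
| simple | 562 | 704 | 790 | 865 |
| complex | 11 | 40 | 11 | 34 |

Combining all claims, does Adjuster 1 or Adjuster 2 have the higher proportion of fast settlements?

Simple: Adjuster 1 562/704 = 79.8%, Adjuster 2 790/865 = 91.3% → Adjuster 2
Complex: Adjuster 1 11/40 = 27.5%, Adjuster 2 11/34 = 32.4% → Adjuster 2
Overall: Adjuster 1 573/744 = 77.0%, Adjuster 2 801/899 = 89.1% → Adjuster 2

Adjuster 2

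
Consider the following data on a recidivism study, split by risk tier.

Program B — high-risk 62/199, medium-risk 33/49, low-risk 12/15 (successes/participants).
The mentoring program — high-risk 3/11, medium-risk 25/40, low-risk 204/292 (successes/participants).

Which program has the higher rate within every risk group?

Program B

High-risk: Program B 62/199 = 31.2%, the mentoring program 3/11 = 27.3% → Program B
Medium-risk: Program B 33/49 = 67.3%, the mentoring program 25/40 = 62.5% → Program B
Low-risk: Program B 12/15 = 80.0%, the mentoring program 204/292 = 69.9% → Program B
Program B has the higher rate in all 3 groups.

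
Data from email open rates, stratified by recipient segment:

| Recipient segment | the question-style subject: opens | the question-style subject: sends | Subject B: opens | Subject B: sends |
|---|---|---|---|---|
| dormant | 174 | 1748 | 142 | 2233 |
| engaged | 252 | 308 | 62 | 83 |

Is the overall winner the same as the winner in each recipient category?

Yes

Dormant: the question-style subject 174/1748 = 10.0%, Subject B 142/2233 = 6.4% → the question-style subject
Engaged: the question-style subject 252/308 = 81.8%, Subject B 62/83 = 74.7% → the question-style subject
Overall: the question-style subject 426/2056 = 20.7%, Subject B 204/2316 = 8.8% → the question-style subject
The question-style subject wins overall and in every recipient group — no reversal.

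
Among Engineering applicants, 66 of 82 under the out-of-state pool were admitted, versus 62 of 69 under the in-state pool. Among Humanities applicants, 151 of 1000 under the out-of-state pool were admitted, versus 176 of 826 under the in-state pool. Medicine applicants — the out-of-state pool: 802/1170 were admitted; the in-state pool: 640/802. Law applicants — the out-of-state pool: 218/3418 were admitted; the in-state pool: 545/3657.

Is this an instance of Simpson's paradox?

No

Engineering: the out-of-state pool 66/82 = 80.5%, the in-state pool 62/69 = 89.9% → the in-state pool
Humanities: the out-of-state pool 151/1000 = 15.1%, the in-state pool 176/826 = 21.3% → the in-state pool
Medicine: the out-of-state pool 802/1170 = 68.5%, the in-state pool 640/802 = 79.8% → the in-state pool
Law: the out-of-state pool 218/3418 = 6.4%, the in-state pool 545/3657 = 14.9% → the in-state pool
Overall: the out-of-state pool 1237/5670 = 21.8%, the in-state pool 1423/5354 = 26.6% → the in-state pool
The in-state pool wins overall and in every department group — no reversal.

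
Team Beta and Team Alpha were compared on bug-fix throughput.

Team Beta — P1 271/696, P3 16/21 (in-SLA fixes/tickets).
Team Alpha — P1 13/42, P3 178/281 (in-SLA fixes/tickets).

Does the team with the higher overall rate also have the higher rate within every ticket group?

No

P1: Team Beta 271/696 = 38.9%, Team Alpha 13/42 = 31.0% → Team Beta
P3: Team Beta 16/21 = 76.2%, Team Alpha 178/281 = 63.3% → Team Beta
Overall: Team Beta 287/717 = 40.0%, Team Alpha 191/323 = 59.1% → Team Alpha
Team Beta wins each ticket group but Team Alpha wins overall — the comparison reverses. Team Beta's tickets skew toward P1, which has a lower base rate.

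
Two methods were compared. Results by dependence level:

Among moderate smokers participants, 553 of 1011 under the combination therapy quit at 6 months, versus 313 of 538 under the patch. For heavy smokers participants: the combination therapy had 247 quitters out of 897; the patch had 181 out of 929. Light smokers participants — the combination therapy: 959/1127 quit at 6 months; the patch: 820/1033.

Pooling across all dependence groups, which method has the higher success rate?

Moderate smokers: the combination therapy 553/1011 = 54.7%, the patch 313/538 = 58.2% → the patch
Heavy smokers: the combination therapy 247/897 = 27.5%, the patch 181/929 = 19.5% → the combination therapy
Light smokers: the combination therapy 959/1127 = 85.1%, the patch 820/1033 = 79.4% → the combination therapy
Overall: the combination therapy 1759/3035 = 58.0%, the patch 1314/2500 = 52.6% → the combination therapy
(Neither sweeps every dependence group, but the combination therapy has the higher pooled rate.)

the combination therapy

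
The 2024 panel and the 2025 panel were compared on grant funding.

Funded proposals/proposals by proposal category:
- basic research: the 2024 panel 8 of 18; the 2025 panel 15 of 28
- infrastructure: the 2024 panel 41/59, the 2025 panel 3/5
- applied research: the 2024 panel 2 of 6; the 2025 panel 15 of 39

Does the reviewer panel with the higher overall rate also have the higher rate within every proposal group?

Basic research: the 2024 panel 8/18 = 44.4%, the 2025 panel 15/28 = 53.6% → the 2025 panel
Infrastructure: the 2024 panel 41/59 = 69.5%, the 2025 panel 3/5 = 60.0% → the 2024 panel
Applied research: the 2024 panel 2/6 = 33.3%, the 2025 panel 15/39 = 38.5% → the 2025 panel
Overall: the 2024 panel 51/83 = 61.4%, the 2025 panel 33/72 = 45.8% → the 2024 panel
Neither sweeps: the 2024 panel wins 1 of 3 groups, the 2025 panel wins 2. The 2024 panel wins overall but not every group — no Simpson reversal.

No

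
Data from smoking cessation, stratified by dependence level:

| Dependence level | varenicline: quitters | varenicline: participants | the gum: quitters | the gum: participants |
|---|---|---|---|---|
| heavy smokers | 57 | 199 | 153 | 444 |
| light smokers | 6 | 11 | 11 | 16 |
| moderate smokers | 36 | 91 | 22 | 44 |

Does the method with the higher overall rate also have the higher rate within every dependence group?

Yes

Heavy smokers: varenicline 57/199 = 28.6%, the gum 153/444 = 34.5% → the gum
Light smokers: varenicline 6/11 = 54.5%, the gum 11/16 = 68.8% → the gum
Moderate smokers: varenicline 36/91 = 39.6%, the gum 22/44 = 50.0% → the gum
Overall: varenicline 99/301 = 32.9%, the gum 186/504 = 36.9% → the gum
The gum wins overall and in every dependence group — no reversal.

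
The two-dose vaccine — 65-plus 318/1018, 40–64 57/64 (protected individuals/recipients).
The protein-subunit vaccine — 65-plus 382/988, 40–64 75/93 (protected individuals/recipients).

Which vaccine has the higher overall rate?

65-plus: the two-dose vaccine 318/1018 = 31.2%, the protein-subunit vaccine 382/988 = 38.7% → the protein-subunit vaccine
40–64: the two-dose vaccine 57/64 = 89.1%, the protein-subunit vaccine 75/93 = 80.6% → the two-dose vaccine
Overall: the two-dose vaccine 375/1082 = 34.7%, the protein-subunit vaccine 457/1081 = 42.3% → the protein-subunit vaccine
(Neither sweeps every age group, but the protein-subunit vaccine has the higher pooled rate.)

the protein-subunit vaccine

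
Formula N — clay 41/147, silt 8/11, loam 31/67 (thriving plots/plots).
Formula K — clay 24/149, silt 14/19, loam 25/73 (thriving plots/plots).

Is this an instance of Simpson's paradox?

Clay: Formula N 41/147 = 27.9%, Formula K 24/149 = 16.1% → Formula N
Silt: Formula N 8/11 = 72.7%, Formula K 14/19 = 73.7% → Formula K
Loam: Formula N 31/67 = 46.3%, Formula K 25/73 = 34.2% → Formula N
Overall: Formula N 80/225 = 35.6%, Formula K 63/241 = 26.1% → Formula N
Neither sweeps: Formula N wins 2 of 3 groups, Formula K wins 1. Formula N wins overall but not every group — no Simpson reversal.

No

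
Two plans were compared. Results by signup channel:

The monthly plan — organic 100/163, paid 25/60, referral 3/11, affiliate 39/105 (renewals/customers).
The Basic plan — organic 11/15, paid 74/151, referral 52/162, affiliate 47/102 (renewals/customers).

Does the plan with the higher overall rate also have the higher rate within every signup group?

No

Organic: the monthly plan 100/163 = 61.3%, the Basic plan 11/15 = 73.3% → the Basic plan
Paid: the monthly plan 25/60 = 41.7%, the Basic plan 74/151 = 49.0% → the Basic plan
Referral: the monthly plan 3/11 = 27.3%, the Basic plan 52/162 = 32.1% → the Basic plan
Affiliate: the monthly plan 39/105 = 37.1%, the Basic plan 47/102 = 46.1% → the Basic plan
Overall: the monthly plan 167/339 = 49.3%, the Basic plan 184/430 = 42.8% → the monthly plan
The Basic plan wins each signup group but the monthly plan wins overall — the comparison reverses. The Basic plan's customers skew toward referral, which has a lower base rate.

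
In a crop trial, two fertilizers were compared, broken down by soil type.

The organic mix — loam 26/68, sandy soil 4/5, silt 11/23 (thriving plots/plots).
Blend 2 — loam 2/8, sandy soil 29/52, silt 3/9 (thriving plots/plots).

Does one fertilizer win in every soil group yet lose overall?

Yes

Loam: the organic mix 26/68 = 38.2%, Blend 2 2/8 = 25.0% → the organic mix
Sandy soil: the organic mix 4/5 = 80.0%, Blend 2 29/52 = 55.8% → the organic mix
Silt: the organic mix 11/23 = 47.8%, Blend 2 3/9 = 33.3% → the organic mix
Overall: the organic mix 41/96 = 42.7%, Blend 2 34/69 = 49.3% → Blend 2
The organic mix wins each soil group but Blend 2 wins overall — the comparison reverses. The organic mix's plots skew toward loam, which has a lower base rate.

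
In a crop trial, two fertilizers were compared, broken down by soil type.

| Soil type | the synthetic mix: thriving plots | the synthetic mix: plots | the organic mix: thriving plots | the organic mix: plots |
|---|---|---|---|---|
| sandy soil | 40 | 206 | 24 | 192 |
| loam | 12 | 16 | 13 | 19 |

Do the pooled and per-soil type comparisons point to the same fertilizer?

Sandy soil: the synthetic mix 40/206 = 19.4%, the organic mix 24/192 = 12.5% → the synthetic mix
Loam: the synthetic mix 12/16 = 75.0%, the organic mix 13/19 = 68.4% → the synthetic mix
Overall: the synthetic mix 52/222 = 23.4%, the organic mix 37/211 = 17.5% → the synthetic mix
The synthetic mix wins overall and in every soil group — no reversal.

Yes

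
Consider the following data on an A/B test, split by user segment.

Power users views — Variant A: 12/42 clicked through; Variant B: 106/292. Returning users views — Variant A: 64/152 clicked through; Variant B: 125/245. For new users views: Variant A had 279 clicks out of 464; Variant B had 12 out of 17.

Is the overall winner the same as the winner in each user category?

Power users: Variant A 12/42 = 28.6%, Variant B 106/292 = 36.3% → Variant B
Returning users: Variant A 64/152 = 42.1%, Variant B 125/245 = 51.0% → Variant B
New users: Variant A 279/464 = 60.1%, Variant B 12/17 = 70.6% → Variant B
Overall: Variant A 355/658 = 54.0%, Variant B 243/554 = 43.9% → Variant A
Variant B wins each user group but Variant A wins overall — the comparison reverses. Variant B's views skew toward power users, which has a lower base rate.

No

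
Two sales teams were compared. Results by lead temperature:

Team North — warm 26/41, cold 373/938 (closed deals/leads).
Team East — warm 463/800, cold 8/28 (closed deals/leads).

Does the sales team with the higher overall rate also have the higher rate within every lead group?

Warm: Team North 26/41 = 63.4%, Team East 463/800 = 57.9% → Team North
Cold: Team North 373/938 = 39.8%, Team East 8/28 = 28.6% → Team North
Overall: Team North 399/979 = 40.8%, Team East 471/828 = 56.9% → Team East
Team North wins each lead group but Team East wins overall — the comparison reverses. Team North's leads skew toward cold, which has a lower base rate.

No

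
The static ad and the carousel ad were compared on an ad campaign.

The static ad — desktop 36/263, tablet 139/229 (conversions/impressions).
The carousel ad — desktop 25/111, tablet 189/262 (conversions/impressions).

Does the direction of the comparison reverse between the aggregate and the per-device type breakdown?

No

Desktop: the static ad 36/263 = 13.7%, the carousel ad 25/111 = 22.5% → the carousel ad
Tablet: the static ad 139/229 = 60.7%, the carousel ad 189/262 = 72.1% → the carousel ad
Overall: the static ad 175/492 = 35.6%, the carousel ad 214/373 = 57.4% → the carousel ad
The carousel ad wins overall and in every device group — no reversal.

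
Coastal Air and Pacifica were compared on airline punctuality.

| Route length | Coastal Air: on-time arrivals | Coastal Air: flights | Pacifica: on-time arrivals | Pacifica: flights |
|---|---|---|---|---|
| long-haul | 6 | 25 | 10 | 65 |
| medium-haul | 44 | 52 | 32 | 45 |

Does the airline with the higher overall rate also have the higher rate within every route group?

Long-haul: Coastal Air 6/25 = 24.0%, Pacifica 10/65 = 15.4% → Coastal Air
Medium-haul: Coastal Air 44/52 = 84.6%, Pacifica 32/45 = 71.1% → Coastal Air
Overall: Coastal Air 50/77 = 64.9%, Pacifica 42/110 = 38.2% → Coastal Air
Coastal Air wins overall and in every route group — no reversal.

Yes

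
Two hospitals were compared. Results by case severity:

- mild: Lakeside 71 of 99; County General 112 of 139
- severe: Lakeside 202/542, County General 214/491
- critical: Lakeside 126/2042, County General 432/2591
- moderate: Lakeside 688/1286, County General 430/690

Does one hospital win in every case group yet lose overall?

Mild: Lakeside 71/99 = 71.7%, County General 112/139 = 80.6% → County General
Severe: Lakeside 202/542 = 37.3%, County General 214/491 = 43.6% → County General
Critical: Lakeside 126/2042 = 6.2%, County General 432/2591 = 16.7% → County General
Moderate: Lakeside 688/1286 = 53.5%, County General 430/690 = 62.3% → County General
Overall: Lakeside 1087/3969 = 27.4%, County General 1188/3911 = 30.4% → County General
County General wins overall and in every case group — no reversal.

No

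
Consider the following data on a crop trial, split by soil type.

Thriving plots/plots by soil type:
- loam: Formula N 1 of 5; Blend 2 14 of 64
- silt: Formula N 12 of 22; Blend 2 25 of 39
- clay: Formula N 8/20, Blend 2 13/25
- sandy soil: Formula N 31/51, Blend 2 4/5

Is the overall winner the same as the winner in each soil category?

No

Loam: Formula N 1/5 = 20.0%, Blend 2 14/64 = 21.9% → Blend 2
Silt: Formula N 12/22 = 54.5%, Blend 2 25/39 = 64.1% → Blend 2
Clay: Formula N 8/20 = 40.0%, Blend 2 13/25 = 52.0% → Blend 2
Sandy soil: Formula N 31/51 = 60.8%, Blend 2 4/5 = 80.0% → Blend 2
Overall: Formula N 52/98 = 53.1%, Blend 2 56/133 = 42.1% → Formula N
Blend 2 wins each soil group but Formula N wins overall — the comparison reverses. Blend 2's plots skew toward loam, which has a lower base rate.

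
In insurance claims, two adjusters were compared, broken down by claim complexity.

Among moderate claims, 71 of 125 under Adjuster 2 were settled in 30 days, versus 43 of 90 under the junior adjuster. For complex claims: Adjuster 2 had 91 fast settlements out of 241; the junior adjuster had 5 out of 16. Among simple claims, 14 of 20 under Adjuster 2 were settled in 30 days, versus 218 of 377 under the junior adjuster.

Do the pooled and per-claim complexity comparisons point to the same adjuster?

No

Moderate: Adjuster 2 71/125 = 56.8%, the junior adjuster 43/90 = 47.8% → Adjuster 2
Complex: Adjuster 2 91/241 = 37.8%, the junior adjuster 5/16 = 31.2% → Adjuster 2
Simple: Adjuster 2 14/20 = 70.0%, the junior adjuster 218/377 = 57.8% → Adjuster 2
Overall: Adjuster 2 176/386 = 45.6%, the junior adjuster 266/483 = 55.1% → the junior adjuster
Adjuster 2 wins each claim group but the junior adjuster wins overall — the comparison reverses. Adjuster 2's claims skew toward complex, which has a lower base rate.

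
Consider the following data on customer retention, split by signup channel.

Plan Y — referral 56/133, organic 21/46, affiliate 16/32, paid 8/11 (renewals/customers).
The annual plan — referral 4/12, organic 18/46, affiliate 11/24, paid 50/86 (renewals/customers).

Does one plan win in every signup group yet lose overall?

Yes

Referral: Plan Y 56/133 = 42.1%, the annual plan 4/12 = 33.3% → Plan Y
Organic: Plan Y 21/46 = 45.7%, the annual plan 18/46 = 39.1% → Plan Y
Affiliate: Plan Y 16/32 = 50.0%, the annual plan 11/24 = 45.8% → Plan Y
Paid: Plan Y 8/11 = 72.7%, the annual plan 50/86 = 58.1% → Plan Y
Overall: Plan Y 101/222 = 45.5%, the annual plan 83/168 = 49.4% → the annual plan
Plan Y wins each signup group but the annual plan wins overall — the comparison reverses. Plan Y's customers skew toward referral, which has a lower base rate.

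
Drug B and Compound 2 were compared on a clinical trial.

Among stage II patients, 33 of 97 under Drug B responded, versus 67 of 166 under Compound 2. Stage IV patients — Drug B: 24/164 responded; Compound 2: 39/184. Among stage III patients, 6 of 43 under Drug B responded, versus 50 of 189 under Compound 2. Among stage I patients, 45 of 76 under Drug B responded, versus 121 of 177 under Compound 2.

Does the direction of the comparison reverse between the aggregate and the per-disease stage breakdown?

No

Stage II: Drug B 33/97 = 34.0%, Compound 2 67/166 = 40.4% → Compound 2
Stage IV: Drug B 24/164 = 14.6%, Compound 2 39/184 = 21.2% → Compound 2
Stage III: Drug B 6/43 = 14.0%, Compound 2 50/189 = 26.5% → Compound 2
Stage I: Drug B 45/76 = 59.2%, Compound 2 121/177 = 68.4% → Compound 2
Overall: Drug B 108/380 = 28.4%, Compound 2 277/716 = 38.7% → Compound 2
Compound 2 wins overall and in every disease group — no reversal.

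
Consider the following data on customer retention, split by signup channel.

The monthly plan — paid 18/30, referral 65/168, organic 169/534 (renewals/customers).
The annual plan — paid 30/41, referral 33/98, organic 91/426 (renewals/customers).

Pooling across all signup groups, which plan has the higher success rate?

the monthly plan

Paid: the monthly plan 18/30 = 60.0%, the annual plan 30/41 = 73.2% → the annual plan
Referral: the monthly plan 65/168 = 38.7%, the annual plan 33/98 = 33.7% → the monthly plan
Organic: the monthly plan 169/534 = 31.6%, the annual plan 91/426 = 21.4% → the monthly plan
Overall: the monthly plan 252/732 = 34.4%, the annual plan 154/565 = 27.3% → the monthly plan
(Neither sweeps every signup group, but the monthly plan has the higher pooled rate.)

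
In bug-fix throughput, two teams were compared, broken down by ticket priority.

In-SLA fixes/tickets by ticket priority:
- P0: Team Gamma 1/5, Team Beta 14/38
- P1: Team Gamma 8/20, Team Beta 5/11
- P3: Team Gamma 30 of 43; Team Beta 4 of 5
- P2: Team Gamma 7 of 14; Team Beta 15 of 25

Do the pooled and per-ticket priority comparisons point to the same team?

P0: Team Gamma 1/5 = 20.0%, Team Beta 14/38 = 36.8% → Team Beta
P1: Team Gamma 8/20 = 40.0%, Team Beta 5/11 = 45.5% → Team Beta
P3: Team Gamma 30/43 = 69.8%, Team Beta 4/5 = 80.0% → Team Beta
P2: Team Gamma 7/14 = 50.0%, Team Beta 15/25 = 60.0% → Team Beta
Overall: Team Gamma 46/82 = 56.1%, Team Beta 38/79 = 48.1% → Team Gamma
Team Beta wins each ticket group but Team Gamma wins overall — the comparison reverses. Team Beta's tickets skew toward P0, which has a lower base rate.

No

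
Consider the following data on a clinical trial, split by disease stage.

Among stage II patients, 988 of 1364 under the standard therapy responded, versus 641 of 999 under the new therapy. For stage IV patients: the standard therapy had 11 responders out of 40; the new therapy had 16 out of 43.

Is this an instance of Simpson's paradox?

Stage II: the standard therapy 988/1364 = 72.4%, the new therapy 641/999 = 64.2% → the standard therapy
Stage IV: the standard therapy 11/40 = 27.5%, the new therapy 16/43 = 37.2% → the new therapy
Overall: the standard therapy 999/1404 = 71.2%, the new therapy 657/1042 = 63.1% → the standard therapy
Neither sweeps: the standard therapy wins 1 of 2 groups, the new therapy wins 1. The standard therapy wins overall but not every group — no Simpson reversal.

No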